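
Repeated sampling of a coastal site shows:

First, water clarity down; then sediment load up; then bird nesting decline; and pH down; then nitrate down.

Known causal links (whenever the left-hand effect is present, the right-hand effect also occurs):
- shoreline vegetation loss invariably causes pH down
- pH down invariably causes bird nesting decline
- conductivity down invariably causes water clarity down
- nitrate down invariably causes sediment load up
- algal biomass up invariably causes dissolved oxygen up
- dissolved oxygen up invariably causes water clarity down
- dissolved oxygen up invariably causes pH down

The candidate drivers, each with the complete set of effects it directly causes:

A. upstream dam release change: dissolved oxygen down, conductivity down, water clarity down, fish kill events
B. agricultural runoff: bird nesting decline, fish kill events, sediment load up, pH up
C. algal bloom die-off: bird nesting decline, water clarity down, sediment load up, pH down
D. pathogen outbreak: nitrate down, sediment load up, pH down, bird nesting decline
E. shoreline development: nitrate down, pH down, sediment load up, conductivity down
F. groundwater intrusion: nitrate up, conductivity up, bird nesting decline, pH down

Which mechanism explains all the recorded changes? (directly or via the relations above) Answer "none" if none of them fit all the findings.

E

Testing each hypothesis:
(A) upstream dam release change — does not account for sediment load up, bird nesting decline, pH down, nitrate down
(B) agricultural runoff — fails on water clarity down, pH down, nitrate down (predicts pH up, not pH down)
(C) algal bloom die-off — water clarity down match; sediment load up match; bird nesting decline match; pH down match; nitrate down miss
(D) pathogen outbreak — water clarity down miss; sediment load up match; bird nesting decline match; pH down match; nitrate down match
(E) shoreline development — water clarity down match (via conductivity down → water clarity down); sediment load up match; bird nesting decline match (via pH down → bird nesting decline); pH down match; nitrate down match
(F) groundwater intrusion — fails on water clarity down, sediment load up, nitrate down (predicts nitrate up, not nitrate down)
Only (E) is consistent with every observation.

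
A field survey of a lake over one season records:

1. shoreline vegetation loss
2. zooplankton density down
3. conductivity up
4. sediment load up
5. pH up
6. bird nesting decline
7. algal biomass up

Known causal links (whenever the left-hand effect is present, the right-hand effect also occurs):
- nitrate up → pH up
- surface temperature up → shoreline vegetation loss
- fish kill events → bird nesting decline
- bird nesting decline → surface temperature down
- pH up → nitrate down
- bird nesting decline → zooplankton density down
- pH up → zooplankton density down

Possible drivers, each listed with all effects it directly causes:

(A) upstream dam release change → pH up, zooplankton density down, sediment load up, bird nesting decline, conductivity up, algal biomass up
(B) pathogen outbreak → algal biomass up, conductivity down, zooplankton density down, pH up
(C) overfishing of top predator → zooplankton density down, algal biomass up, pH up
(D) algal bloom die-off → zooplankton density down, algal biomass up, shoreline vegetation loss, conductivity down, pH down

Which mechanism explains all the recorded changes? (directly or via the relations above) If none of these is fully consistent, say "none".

Checking each candidate against the observations:
(A) upstream dam release change — shoreline vegetation loss -; zooplankton density down +; conductivity up +; sediment load up +; pH up +; bird nesting decline +; algal biomass up +
(B) pathogen outbreak — fails on shoreline vegetation loss, conductivity up, sediment load up, bird nesting decline (predicts conductivity down, not conductivity up)
(C) overfishing of top predator — does not account for shoreline vegetation loss, conductivity up, sediment load up, bird nesting decline
(D) algal bloom die-off — fails on conductivity up, sediment load up, pH up, bird nesting decline (predicts conductivity down, not conductivity up; predicts pH down, not pH up)
No candidate is consistent with all observations.

none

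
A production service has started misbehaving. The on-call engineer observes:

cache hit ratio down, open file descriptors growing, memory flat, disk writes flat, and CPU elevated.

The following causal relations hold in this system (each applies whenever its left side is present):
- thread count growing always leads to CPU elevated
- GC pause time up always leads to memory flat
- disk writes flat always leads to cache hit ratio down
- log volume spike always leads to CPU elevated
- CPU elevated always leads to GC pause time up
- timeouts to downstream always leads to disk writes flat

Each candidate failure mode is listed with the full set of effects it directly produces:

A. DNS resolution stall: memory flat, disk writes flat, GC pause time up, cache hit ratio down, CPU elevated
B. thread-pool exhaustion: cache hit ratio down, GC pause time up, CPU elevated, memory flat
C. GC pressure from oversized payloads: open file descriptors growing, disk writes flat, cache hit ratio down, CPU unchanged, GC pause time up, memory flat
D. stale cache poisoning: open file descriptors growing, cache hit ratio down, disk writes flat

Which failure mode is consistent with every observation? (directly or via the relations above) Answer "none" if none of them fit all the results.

none

Checking each candidate against the observations:
(A) DNS resolution stall — cache hit ratio down yes; open file descriptors growing NO; memory flat yes; disk writes flat yes; CPU elevated yes
(B) thread-pool exhaustion — cache hit ratio down yes; open file descriptors growing NO; memory flat yes; disk writes flat NO; CPU elevated yes
(C) GC pressure from oversized payloads — cache hit ratio down yes; open file descriptors growing yes; memory flat yes; disk writes flat yes; CPU elevated NO
(D) stale cache poisoning — cache hit ratio down yes; open file descriptors growing yes; memory flat NO; disk writes flat yes; CPU elevated NO
Every candidate fails on at least one observation.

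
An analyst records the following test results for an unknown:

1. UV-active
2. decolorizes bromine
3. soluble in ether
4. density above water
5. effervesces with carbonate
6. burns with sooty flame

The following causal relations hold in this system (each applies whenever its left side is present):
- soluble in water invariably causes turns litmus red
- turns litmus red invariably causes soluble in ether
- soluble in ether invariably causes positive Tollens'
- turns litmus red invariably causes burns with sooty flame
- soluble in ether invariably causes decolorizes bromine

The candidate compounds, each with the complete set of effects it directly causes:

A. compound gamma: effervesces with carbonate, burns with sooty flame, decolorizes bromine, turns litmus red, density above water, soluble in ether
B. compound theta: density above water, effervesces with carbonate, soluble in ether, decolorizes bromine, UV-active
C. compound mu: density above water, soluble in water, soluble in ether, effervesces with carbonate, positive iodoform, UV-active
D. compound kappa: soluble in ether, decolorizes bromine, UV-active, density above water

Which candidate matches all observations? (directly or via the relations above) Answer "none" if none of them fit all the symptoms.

C

Testing each hypothesis:
(A) compound gamma — does not account for UV-active
(B) compound theta — does not account for burns with sooty flame
(C) compound mu — UV-active yes; decolorizes bromine yes (by soluble in ether → decolorizes bromine); soluble in ether yes; density above water yes; effervesces with carbonate yes; burns with sooty flame yes (by soluble in water → turns litmus red → burns with sooty flame)
(D) compound kappa — UV-active yes; decolorizes bromine yes; soluble in ether yes; density above water yes; effervesces with carbonate NO; burns with sooty flame NO
(C) alone accounts for all the evidence.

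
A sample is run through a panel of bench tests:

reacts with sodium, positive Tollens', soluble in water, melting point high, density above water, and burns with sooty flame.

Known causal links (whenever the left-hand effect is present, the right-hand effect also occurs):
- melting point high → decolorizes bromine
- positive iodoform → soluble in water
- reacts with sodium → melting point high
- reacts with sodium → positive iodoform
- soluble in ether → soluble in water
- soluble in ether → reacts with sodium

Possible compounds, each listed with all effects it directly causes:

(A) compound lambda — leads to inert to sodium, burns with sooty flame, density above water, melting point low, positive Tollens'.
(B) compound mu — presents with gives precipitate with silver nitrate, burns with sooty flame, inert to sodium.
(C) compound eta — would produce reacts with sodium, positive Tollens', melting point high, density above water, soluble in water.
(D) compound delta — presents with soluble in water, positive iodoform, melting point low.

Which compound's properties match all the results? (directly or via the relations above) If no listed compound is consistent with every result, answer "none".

none

Per-candidate check:
(A) compound lambda — reacts with sodium ✗; positive Tollens' ✓; soluble in water ✗; melting point high ✗; density above water ✓; burns with sooty flame ✓
(B) compound mu — reacts with sodium ✗; positive Tollens' ✗; soluble in water ✗; melting point high ✗; density above water ✗; burns with sooty flame ✓
(C) compound eta — reacts with sodium ✓; positive Tollens' ✓; soluble in water ✓; melting point high ✓; density above water ✓; burns with sooty flame ✗
(D) compound delta — reacts with sodium ✗; positive Tollens' ✗; soluble in water ✓; melting point high ✗; density above water ✗; burns with sooty flame ✗
Every candidate fails on at least one observation.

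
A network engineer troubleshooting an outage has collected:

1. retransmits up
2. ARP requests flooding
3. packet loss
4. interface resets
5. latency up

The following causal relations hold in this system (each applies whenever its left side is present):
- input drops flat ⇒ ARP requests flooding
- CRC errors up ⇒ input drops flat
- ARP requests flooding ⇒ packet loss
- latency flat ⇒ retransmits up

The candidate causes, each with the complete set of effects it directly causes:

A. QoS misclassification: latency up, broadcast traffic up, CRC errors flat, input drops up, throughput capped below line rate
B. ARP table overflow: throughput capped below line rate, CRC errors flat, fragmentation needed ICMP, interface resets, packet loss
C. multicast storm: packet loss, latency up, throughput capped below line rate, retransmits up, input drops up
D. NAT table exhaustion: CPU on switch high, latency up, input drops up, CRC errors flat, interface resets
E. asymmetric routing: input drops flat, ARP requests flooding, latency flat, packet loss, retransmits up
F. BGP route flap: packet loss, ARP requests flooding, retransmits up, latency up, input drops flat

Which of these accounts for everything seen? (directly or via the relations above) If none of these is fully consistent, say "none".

Per-candidate check:
(A) QoS misclassification — retransmits up -; ARP requests flooding -; packet loss -; interface resets -; latency up +
(B) ARP table overflow — does not account for retransmits up, ARP requests flooding, latency up
(C) multicast storm — retransmits up +; ARP requests flooding -; packet loss +; interface resets -; latency up +
(D) NAT table exhaustion — retransmits up -; ARP requests flooding -; packet loss -; interface resets +; latency up +
(E) asymmetric routing — retransmits up +; ARP requests flooding +; packet loss +; interface resets -; latency up -
(F) BGP route flap — does not account for interface resets
Every candidate fails on at least one observation.

none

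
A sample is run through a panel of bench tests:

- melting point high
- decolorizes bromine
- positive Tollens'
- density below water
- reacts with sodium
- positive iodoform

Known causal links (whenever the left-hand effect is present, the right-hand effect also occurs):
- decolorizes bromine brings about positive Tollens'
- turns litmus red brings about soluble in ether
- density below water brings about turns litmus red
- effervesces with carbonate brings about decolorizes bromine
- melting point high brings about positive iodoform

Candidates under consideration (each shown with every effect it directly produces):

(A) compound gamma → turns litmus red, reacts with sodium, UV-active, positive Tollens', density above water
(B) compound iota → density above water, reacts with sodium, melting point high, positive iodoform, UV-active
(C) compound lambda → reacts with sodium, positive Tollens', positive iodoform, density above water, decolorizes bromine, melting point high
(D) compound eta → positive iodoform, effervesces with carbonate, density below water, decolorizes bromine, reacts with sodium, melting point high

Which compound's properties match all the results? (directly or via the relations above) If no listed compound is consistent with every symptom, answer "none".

Testing each hypothesis:
(A) compound gamma — fails on melting point high, decolorizes bromine, density below water, positive iodoform (predicts density above water, not density below water)
(B) compound iota — melting point high +; decolorizes bromine -; positive Tollens' -; density below water -; reacts with sodium +; positive iodoform +
(C) compound lambda — fails on density below water (predicts density above water, not density below water)
(D) compound eta — melting point high +; decolorizes bromine +; positive Tollens' + (through decolorizes bromine → positive Tollens'); density below water +; reacts with sodium +; positive iodoform +
Only (D) is consistent with every observation.

D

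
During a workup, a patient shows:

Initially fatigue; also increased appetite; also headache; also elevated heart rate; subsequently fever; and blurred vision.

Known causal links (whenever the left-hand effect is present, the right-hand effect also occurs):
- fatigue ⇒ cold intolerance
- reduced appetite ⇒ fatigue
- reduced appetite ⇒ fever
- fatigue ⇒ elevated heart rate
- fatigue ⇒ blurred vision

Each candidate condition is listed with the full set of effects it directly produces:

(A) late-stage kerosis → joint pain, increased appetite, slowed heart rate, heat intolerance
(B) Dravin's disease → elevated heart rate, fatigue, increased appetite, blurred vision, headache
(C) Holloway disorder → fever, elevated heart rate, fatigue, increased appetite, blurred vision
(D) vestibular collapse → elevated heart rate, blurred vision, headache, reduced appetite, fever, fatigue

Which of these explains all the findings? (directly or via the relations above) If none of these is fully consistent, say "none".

none

Per-candidate check:
(A) late-stage kerosis — fails on fatigue, headache, elevated heart rate, fever, blurred vision (predicts slowed heart rate, not elevated heart rate)
(B) Dravin's disease — does not account for fever
(C) Holloway disorder — fatigue ✓; increased appetite ✓; headache ✗; elevated heart rate ✓; fever ✓; blurred vision ✓
(D) vestibular collapse — fatigue ✓; increased appetite ✗; headache ✓; elevated heart rate ✓; fever ✓; blurred vision ✓
None of the listed candidates fits everything.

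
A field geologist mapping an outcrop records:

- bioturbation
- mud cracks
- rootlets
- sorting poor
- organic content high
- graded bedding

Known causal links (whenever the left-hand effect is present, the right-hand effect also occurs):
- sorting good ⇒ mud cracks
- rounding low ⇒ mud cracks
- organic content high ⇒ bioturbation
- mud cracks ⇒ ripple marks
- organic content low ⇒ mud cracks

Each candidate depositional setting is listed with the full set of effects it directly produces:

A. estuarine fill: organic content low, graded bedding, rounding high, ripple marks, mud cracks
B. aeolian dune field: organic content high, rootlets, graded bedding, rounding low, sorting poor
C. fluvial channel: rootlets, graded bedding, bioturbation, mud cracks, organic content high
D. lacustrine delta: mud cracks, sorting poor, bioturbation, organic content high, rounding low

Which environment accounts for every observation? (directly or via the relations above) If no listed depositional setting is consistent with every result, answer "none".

B

Per-candidate check:
(A) estuarine fill — fails on bioturbation, rootlets, sorting poor, organic content high (predicts organic content low, not organic content high)
(B) aeolian dune field — accounts for every observation (bioturbation by organic content high → bioturbation)
(C) fluvial channel — bioturbation yes; mud cracks yes; rootlets yes; sorting poor NO; organic content high yes; graded bedding yes
(D) lacustrine delta — does not account for rootlets, graded bedding
(B) is the only candidate with no mismatches.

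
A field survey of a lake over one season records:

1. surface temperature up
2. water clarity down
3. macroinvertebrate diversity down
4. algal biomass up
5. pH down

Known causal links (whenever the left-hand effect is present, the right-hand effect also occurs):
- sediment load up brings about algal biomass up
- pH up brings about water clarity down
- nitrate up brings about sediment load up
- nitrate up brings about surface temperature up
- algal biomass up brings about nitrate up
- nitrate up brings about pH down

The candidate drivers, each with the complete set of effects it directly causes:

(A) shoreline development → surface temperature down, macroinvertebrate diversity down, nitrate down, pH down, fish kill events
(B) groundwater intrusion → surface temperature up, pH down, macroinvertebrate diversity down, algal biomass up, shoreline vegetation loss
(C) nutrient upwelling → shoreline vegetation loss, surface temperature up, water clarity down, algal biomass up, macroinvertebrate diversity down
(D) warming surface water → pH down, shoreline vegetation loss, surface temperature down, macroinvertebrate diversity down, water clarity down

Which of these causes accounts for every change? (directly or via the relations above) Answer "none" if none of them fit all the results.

Checking each candidate against the observations:
(A) shoreline development — fails on surface temperature up, water clarity down, algal biomass up (predicts surface temperature down, not surface temperature up)
(B) groundwater intrusion — does not account for water clarity down
(C) nutrient upwelling — accounts for every observation (pH down via algal biomass up → nitrate up → pH down)
(D) warming surface water — surface temperature up NO; water clarity down yes; macroinvertebrate diversity down yes; algal biomass up NO; pH down yes
(C) alone accounts for all the evidence.

C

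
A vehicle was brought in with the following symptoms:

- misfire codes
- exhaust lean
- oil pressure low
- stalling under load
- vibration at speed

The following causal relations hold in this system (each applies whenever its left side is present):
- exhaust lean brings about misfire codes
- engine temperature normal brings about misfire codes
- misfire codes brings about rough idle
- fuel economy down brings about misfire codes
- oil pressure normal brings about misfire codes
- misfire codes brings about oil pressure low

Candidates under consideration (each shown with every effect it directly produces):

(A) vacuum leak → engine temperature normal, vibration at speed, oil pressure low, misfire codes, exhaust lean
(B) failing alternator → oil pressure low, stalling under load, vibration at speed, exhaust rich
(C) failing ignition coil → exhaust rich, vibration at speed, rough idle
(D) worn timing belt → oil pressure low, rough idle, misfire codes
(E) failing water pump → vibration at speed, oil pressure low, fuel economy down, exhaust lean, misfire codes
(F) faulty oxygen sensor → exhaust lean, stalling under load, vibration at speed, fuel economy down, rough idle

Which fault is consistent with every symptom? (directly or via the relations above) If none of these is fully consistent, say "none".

F

Per-candidate check:
(A) vacuum leak — misfire codes yes; exhaust lean yes; oil pressure low yes; stalling under load NO; vibration at speed yes
(B) failing alternator — fails on misfire codes, exhaust lean (predicts exhaust rich, not exhaust lean)
(C) failing ignition coil — misfire codes NO; exhaust lean NO; oil pressure low NO; stalling under load NO; vibration at speed yes
(D) worn timing belt — misfire codes yes; exhaust lean NO; oil pressure low yes; stalling under load NO; vibration at speed NO
(E) failing water pump — does not account for stalling under load
(F) faulty oxygen sensor — misfire codes yes (via fuel economy down → misfire codes); exhaust lean yes; oil pressure low yes (via fuel economy down → misfire codes → oil pressure low); stalling under load yes; vibration at speed yes
Only (F) is consistent with every observation.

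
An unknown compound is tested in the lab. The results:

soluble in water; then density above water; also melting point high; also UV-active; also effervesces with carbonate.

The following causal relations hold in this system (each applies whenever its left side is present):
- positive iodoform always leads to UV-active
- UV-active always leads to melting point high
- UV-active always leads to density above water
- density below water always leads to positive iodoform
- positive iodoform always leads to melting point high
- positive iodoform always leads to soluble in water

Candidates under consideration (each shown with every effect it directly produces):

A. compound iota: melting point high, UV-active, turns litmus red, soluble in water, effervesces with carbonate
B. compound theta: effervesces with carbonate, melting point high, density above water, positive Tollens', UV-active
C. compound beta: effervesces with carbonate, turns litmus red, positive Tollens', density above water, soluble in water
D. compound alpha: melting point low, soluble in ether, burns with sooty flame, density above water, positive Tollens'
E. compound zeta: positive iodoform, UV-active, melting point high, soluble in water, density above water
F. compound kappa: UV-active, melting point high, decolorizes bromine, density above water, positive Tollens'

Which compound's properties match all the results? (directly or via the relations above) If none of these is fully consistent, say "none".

A

Testing each hypothesis:
(A) compound iota — accounts for every observation (density above water through UV-active → density above water)
(B) compound theta — soluble in water ✗; density above water ✓; melting point high ✓; UV-active ✓; effervesces with carbonate ✓
(C) compound beta — does not account for melting point high, UV-active
(D) compound alpha — fails on soluble in water, melting point high, UV-active, effervesces with carbonate (predicts melting point low, not melting point high)
(E) compound zeta — does not account for effervesces with carbonate
(F) compound kappa — does not account for soluble in water, effervesces with carbonate
(A) is the only candidate with no mismatches.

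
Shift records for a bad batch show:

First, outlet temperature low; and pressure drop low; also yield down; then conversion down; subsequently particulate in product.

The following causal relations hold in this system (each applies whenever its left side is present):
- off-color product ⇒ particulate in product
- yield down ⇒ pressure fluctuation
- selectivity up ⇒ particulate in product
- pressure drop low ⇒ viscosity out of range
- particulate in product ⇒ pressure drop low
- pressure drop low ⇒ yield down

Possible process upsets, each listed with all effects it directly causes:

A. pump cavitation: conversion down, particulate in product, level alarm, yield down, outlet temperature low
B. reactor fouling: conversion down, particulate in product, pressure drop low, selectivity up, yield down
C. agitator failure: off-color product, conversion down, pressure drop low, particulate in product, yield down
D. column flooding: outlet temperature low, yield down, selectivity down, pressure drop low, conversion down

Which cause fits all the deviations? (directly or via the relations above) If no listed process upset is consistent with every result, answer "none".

For each candidate, compare predicted effects to what was observed:
(A) pump cavitation — outlet temperature low ✓; pressure drop low ✓ (via particulate in product → pressure drop low); yield down ✓; conversion down ✓; particulate in product ✓
(B) reactor fouling — outlet temperature low ✗; pressure drop low ✓; yield down ✓; conversion down ✓; particulate in product ✓
(C) agitator failure — does not account for outlet temperature low
(D) column flooding — outlet temperature low ✓; pressure drop low ✓; yield down ✓; conversion down ✓; particulate in product ✗
Only (A) is consistent with every observation.

A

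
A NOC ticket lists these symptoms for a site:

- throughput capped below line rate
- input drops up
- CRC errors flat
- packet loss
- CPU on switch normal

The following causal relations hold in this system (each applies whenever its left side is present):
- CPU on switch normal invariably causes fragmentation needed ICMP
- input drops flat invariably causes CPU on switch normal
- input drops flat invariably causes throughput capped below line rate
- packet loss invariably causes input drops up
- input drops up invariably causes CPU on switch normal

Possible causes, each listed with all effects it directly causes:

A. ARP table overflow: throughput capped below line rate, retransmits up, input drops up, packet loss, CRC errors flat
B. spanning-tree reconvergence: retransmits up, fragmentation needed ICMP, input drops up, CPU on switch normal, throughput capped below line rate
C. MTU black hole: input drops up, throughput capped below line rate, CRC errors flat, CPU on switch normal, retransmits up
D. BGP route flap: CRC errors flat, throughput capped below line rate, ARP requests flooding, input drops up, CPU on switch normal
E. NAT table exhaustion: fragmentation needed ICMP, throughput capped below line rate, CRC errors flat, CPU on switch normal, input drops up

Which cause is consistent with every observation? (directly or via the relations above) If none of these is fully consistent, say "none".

Checking each candidate against the observations:
(A) ARP table overflow — throughput capped below line rate ✓; input drops up ✓; CRC errors flat ✓; packet loss ✓; CPU on switch normal ✓ (by input drops up → CPU on switch normal)
(B) spanning-tree reconvergence — does not account for CRC errors flat, packet loss
(C) MTU black hole — does not account for packet loss
(D) BGP route flap — does not account for packet loss
(E) NAT table exhaustion — does not account for packet loss
(A) is the only candidate with no mismatches.

A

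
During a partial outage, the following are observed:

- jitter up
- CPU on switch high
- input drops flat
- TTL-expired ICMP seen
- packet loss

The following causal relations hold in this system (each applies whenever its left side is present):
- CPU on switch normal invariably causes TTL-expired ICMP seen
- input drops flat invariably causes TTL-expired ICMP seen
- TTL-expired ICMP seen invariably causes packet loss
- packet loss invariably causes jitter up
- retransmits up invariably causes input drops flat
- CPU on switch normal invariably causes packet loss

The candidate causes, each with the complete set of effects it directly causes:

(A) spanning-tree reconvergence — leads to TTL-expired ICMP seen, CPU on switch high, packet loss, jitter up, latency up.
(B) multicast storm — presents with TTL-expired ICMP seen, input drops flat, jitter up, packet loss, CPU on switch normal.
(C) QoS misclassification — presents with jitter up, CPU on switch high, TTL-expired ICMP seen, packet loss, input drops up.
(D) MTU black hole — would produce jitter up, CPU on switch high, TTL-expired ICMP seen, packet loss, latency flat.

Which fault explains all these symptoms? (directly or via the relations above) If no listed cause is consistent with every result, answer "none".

Checking each candidate against the observations:
(A) spanning-tree reconvergence — jitter up ✓; CPU on switch high ✓; input drops flat ✗; TTL-expired ICMP seen ✓; packet loss ✓
(B) multicast storm — jitter up ✓; CPU on switch high ✗; input drops flat ✓; TTL-expired ICMP seen ✓; packet loss ✓
(C) QoS misclassification — jitter up ✓; CPU on switch high ✓; input drops flat ✗; TTL-expired ICMP seen ✓; packet loss ✓
(D) MTU black hole — does not account for input drops flat
None of the listed candidates fits everything.

none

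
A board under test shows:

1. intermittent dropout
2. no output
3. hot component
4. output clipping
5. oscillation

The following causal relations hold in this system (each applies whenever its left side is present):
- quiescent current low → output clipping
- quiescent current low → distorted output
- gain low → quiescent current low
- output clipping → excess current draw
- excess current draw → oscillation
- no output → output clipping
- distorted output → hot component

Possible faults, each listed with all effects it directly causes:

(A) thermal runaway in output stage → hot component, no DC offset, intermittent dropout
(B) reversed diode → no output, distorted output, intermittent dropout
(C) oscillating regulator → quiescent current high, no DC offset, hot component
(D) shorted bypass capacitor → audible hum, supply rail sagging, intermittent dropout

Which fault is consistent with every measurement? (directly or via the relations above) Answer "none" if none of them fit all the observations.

Checking each candidate against the observations:
(A) thermal runaway in output stage — does not account for no output, output clipping, oscillation
(B) reversed diode — intermittent dropout yes; no output yes; hot component yes (via distorted output → hot component); output clipping yes (via no output → output clipping); oscillation yes (via no output → output clipping → excess current draw → oscillation)
(C) oscillating regulator — intermittent dropout NO; no output NO; hot component yes; output clipping NO; oscillation NO
(D) shorted bypass capacitor — does not account for no output, hot component, output clipping, oscillation
(B) is the only candidate with no mismatches.

B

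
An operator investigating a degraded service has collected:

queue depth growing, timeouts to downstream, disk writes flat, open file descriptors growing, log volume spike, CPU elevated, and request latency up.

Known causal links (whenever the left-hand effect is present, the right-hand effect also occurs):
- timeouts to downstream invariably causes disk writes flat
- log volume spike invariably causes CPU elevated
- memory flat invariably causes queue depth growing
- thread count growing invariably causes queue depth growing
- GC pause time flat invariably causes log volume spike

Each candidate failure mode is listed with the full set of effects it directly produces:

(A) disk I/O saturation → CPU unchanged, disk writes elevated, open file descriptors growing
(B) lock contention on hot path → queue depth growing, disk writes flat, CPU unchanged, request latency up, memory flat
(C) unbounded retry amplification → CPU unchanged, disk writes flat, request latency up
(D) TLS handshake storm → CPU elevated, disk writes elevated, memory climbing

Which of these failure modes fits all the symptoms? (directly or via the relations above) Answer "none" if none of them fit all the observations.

none

For each candidate, compare predicted effects to what was observed:
(A) disk I/O saturation — queue depth growing NO; timeouts to downstream NO; disk writes flat NO; open file descriptors growing yes; log volume spike NO; CPU elevated NO; request latency up NO
(B) lock contention on hot path — fails on timeouts to downstream, open file descriptors growing, log volume spike, CPU elevated (predicts CPU unchanged, not CPU elevated)
(C) unbounded retry amplification — fails on queue depth growing, timeouts to downstream, open file descriptors growing, log volume spike, CPU elevated (predicts CPU unchanged, not CPU elevated)
(D) TLS handshake storm — queue depth growing NO; timeouts to downstream NO; disk writes flat NO; open file descriptors growing NO; log volume spike NO; CPU elevated yes; request latency up NO
Every candidate fails on at least one observation.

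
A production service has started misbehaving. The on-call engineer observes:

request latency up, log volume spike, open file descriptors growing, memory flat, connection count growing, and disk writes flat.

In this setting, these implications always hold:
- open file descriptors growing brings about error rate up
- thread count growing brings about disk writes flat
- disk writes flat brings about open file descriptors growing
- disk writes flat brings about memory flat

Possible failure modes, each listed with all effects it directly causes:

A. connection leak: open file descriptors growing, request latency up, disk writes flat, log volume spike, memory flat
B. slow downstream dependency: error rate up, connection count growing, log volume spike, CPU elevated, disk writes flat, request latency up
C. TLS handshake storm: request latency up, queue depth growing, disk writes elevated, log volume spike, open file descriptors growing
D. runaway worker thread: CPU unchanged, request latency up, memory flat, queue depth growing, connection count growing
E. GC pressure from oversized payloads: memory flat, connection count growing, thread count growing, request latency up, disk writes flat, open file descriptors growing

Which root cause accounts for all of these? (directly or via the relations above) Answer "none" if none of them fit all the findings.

Per-candidate check:
(A) connection leak — does not account for connection count growing
(B) slow downstream dependency — request latency up +; log volume spike +; open file descriptors growing + (by disk writes flat → open file descriptors growing); memory flat + (by disk writes flat → memory flat); connection count growing +; disk writes flat +
(C) TLS handshake storm — fails on memory flat, connection count growing, disk writes flat (predicts disk writes elevated, not disk writes flat)
(D) runaway worker thread — does not account for log volume spike, open file descriptors growing, disk writes flat
(E) GC pressure from oversized payloads — does not account for log volume spike
(B) is the only candidate with no mismatches.

B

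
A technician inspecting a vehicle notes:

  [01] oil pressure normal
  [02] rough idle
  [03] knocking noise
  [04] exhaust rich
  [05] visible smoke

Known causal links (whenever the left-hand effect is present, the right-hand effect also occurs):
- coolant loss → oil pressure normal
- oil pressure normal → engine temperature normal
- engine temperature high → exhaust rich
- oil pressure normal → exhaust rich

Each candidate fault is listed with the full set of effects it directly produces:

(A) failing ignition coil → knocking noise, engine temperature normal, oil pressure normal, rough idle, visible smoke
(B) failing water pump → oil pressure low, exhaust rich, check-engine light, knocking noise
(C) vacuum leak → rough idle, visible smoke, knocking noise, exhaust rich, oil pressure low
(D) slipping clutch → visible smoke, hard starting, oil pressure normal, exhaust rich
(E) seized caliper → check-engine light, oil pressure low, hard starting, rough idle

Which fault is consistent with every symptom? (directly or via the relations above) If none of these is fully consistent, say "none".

A

Per-candidate check:
(A) failing ignition coil — accounts for every observation (exhaust rich through oil pressure normal → exhaust rich)
(B) failing water pump — fails on oil pressure normal, rough idle, visible smoke (predicts oil pressure low, not oil pressure normal)
(C) vacuum leak — fails on oil pressure normal (predicts oil pressure low, not oil pressure normal)
(D) slipping clutch — oil pressure normal yes; rough idle NO; knocking noise NO; exhaust rich yes; visible smoke yes
(E) seized caliper — fails on oil pressure normal, knocking noise, exhaust rich, visible smoke (predicts oil pressure low, not oil pressure normal)
(A) is the only candidate with no mismatches.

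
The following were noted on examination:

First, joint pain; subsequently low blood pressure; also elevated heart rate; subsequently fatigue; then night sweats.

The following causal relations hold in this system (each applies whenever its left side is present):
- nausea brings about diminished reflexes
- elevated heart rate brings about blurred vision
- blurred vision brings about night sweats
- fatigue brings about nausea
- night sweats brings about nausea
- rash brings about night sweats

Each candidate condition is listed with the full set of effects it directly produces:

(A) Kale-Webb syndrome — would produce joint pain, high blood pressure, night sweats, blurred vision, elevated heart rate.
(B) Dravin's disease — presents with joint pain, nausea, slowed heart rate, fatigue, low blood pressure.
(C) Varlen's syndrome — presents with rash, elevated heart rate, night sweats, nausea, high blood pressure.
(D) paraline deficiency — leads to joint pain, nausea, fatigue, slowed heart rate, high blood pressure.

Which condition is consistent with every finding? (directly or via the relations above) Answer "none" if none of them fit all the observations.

none

For each candidate, compare predicted effects to what was observed:
(A) Kale-Webb syndrome — joint pain match; low blood pressure miss; elevated heart rate match; fatigue miss; night sweats match
(B) Dravin's disease — joint pain match; low blood pressure match; elevated heart rate miss; fatigue match; night sweats miss
(C) Varlen's syndrome — joint pain miss; low blood pressure miss; elevated heart rate match; fatigue miss; night sweats match
(D) paraline deficiency — fails on low blood pressure, elevated heart rate, night sweats (predicts high blood pressure, not low blood pressure; predicts slowed heart rate, not elevated heart rate)
None of the listed candidates fits everything.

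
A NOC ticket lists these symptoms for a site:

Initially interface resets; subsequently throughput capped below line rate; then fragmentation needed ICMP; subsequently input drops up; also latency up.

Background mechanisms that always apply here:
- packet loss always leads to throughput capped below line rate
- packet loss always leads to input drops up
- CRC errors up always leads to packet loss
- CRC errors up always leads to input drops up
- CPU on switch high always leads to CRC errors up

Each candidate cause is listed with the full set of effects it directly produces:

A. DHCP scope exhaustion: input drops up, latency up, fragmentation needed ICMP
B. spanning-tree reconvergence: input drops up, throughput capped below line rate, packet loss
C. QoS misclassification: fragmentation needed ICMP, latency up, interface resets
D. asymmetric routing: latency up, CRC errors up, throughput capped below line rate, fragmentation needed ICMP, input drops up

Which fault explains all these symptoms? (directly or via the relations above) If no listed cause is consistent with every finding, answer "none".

none

Per-candidate check:
(A) DHCP scope exhaustion — interface resets ✗; throughput capped below line rate ✗; fragmentation needed ICMP ✓; input drops up ✓; latency up ✓
(B) spanning-tree reconvergence — interface resets ✗; throughput capped below line rate ✓; fragmentation needed ICMP ✗; input drops up ✓; latency up ✗
(C) QoS misclassification — does not account for throughput capped below line rate, input drops up
(D) asymmetric routing — interface resets ✗; throughput capped below line rate ✓; fragmentation needed ICMP ✓; input drops up ✓; latency up ✓
No candidate is consistent with all observations.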